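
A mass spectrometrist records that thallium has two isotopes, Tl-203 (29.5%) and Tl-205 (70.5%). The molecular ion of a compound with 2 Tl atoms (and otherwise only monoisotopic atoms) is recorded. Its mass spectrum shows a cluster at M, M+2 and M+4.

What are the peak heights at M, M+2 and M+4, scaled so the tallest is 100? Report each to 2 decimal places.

17.51 : 83.69 : 100.00

The 2 Tl atoms are independent, so intensities follow the terms of (0.295 + 0.705)^2.
P(M) = 0.295^2 = 0.087025
P(M+2) = 2 × 0.295^1 × 0.705^1 = 0.415950
P(M+4) = 0.705^2 = 0.497025
The M+4 peak is largest (0.497025); scaling to 100 gives 17.51 : 83.69 : 100.00.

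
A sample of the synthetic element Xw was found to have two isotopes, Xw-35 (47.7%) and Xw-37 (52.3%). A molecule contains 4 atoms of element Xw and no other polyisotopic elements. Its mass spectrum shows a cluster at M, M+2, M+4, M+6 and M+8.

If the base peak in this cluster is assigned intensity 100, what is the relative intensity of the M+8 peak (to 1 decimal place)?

20.0

Binomial terms of (0.477 + 0.523)^4: M 0.0518, M+2 0.2270, M+4 0.3734, M+6 0.2730, M+8 0.0748 → M+4 is the base peak.
P(M+4) = C(4,2) × 0.477^2 × 0.523^2 = 6 × 0.227529 × 0.273529 = 0.373415 (base)
P(M+8) = C(4,4) × 0.477^0 × 0.523^4 = 1 × 1.0000 × 0.07481811 = 0.074818
Relative intensity = 0.074818 / 0.373415 × 100 = 20.0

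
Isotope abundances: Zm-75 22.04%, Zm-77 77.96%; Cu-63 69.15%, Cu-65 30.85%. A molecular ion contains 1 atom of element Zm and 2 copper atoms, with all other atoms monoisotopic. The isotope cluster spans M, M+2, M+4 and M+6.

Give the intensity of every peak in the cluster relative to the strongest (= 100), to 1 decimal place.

22.6 : 100.0 : 75.7 : 15.9

Element Zm pattern (n=1): 0.2204 : 0.7796
Copper pattern (n=2): 0.47817225 : 0.4266555 : 0.09517225
Convolve the two distributions (both contribute in 2-u steps):
  M: 0.2204×0.47817225 = 0.105389
  M+2: 0.2204×0.4266555 + 0.7796×0.47817225 = 0.466818
  M+4: 0.2204×0.09517225 + 0.7796×0.4266555 = 0.353597
  M+6: 0.7796×0.09517225 = 0.074196
Scale to base peak (0.466818) = 100: 22.6 : 100.0 : 75.7 : 15.9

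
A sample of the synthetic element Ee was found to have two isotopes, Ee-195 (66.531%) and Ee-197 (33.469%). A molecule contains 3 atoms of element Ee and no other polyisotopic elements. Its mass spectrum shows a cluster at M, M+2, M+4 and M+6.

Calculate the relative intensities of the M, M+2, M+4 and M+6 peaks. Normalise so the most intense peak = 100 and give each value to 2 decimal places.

The 3 Ee atoms are independent, so intensities follow the terms of (0.66531 + 0.33469)^3.
P(M) = 0.66531^3 = 0.294491
P(M+2) = 3 × 0.66531^2 × 0.33469^1 = 0.444439
P(M+4) = 3 × 0.66531^1 × 0.33469^2 = 0.223579
P(M+6) = 0.33469^3 = 0.037491
The M+2 peak is largest (0.444439); scaling to 100 gives 66.26 : 100.00 : 50.31 : 8.44.

66.26 : 100.00 : 50.31 : 8.44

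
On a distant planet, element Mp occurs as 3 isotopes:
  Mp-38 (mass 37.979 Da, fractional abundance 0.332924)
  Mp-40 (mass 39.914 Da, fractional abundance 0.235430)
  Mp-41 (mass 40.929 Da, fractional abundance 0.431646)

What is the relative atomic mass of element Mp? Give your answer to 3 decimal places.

39.708 Da

Ar = Σ fᵢ·mᵢ = 0.332924 × 37.979 + 0.235430 × 39.914 + 0.431646 × 40.929
= 12.6441 + 9.3970 + 17.6668 = 39.7079 Da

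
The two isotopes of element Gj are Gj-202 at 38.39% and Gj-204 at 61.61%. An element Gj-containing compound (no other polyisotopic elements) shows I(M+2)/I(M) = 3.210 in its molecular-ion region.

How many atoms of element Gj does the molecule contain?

2

The M+2/M ratio from n Gj atoms is n · q/p = n · 0.6161/0.3839.
n = 3.210 × 0.3839/0.6161 = 2.00 ≈ 2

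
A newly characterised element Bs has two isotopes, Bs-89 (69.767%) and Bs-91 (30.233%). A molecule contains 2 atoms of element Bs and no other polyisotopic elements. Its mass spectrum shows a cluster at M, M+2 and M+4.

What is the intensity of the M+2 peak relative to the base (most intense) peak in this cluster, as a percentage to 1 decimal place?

Term probabilities: M 0.4867, M+2 0.4219, M+4 0.0914. Base peak = M.
P(M) = C(2,0) × 0.69767^2 × 0.30233^0 = 1 × 0.48674343 × 1.0000 = 0.486743 (base)
P(M+2) = C(2,1) × 0.69767^1 × 0.30233^1 = 2 × 0.69767 × 0.30233 = 0.421853
Relative intensity = 0.421853 / 0.486743 × 100 = 86.7

86.7%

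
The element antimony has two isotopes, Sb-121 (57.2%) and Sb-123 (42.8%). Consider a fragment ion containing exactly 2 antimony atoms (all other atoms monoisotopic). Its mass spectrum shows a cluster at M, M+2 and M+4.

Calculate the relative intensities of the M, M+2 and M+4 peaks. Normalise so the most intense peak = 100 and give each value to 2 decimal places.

66.82 : 100.00 : 37.41

The 2 Sb atoms are independent, so intensities follow the terms of (0.572 + 0.428)^2.
P(M) = 0.572^2 = 0.327184
P(M+2) = 2 × 0.572^1 × 0.428^1 = 0.489632
P(M+4) = 0.428^2 = 0.183184
The M+2 peak is largest (0.489632); scaling to 100 gives 66.82 : 100.00 : 37.41.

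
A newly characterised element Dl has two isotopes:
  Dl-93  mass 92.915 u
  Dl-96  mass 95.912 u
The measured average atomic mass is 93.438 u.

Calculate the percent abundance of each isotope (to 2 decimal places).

With x = fraction of Dl-93 (so Dl-96 is 1 − x):
92.915·x + 95.912·(1 − x) = 93.438
(92.915 − 95.912)·x = 93.438 − 95.912
x = -2.474 / -2.997 = 0.82549 → 82.55% Dl-93, 17.45% Dl-96.

Dl-93: 82.55%, Dl-96: 17.45%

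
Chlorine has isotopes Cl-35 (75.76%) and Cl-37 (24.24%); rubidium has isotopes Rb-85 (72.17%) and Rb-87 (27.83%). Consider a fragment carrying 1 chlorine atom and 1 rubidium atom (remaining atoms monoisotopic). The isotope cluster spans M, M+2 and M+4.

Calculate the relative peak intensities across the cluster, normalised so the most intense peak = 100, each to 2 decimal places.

Chlorine pattern (n=1): 0.7576 : 0.2424
Rubidium pattern (n=1): 0.7217 : 0.2783
Convolve the two distributions (both contribute in 2-u steps):
  M: 0.7576×0.7217 = 0.546760
  M+2: 0.7576×0.2783 + 0.2424×0.7217 = 0.385780
  M+4: 0.2424×0.2783 = 0.067460
Scale to base peak (0.546760) = 100: 100.00 : 70.56 : 12.34

100.00 : 70.56 : 12.34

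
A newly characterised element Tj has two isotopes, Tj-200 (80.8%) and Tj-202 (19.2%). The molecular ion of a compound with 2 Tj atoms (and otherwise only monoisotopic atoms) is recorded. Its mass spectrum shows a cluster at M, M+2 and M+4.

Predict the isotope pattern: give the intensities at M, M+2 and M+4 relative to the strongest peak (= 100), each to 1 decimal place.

Each Tj atom is independently Tj-200 (p = 0.808) or Tj-202 (q = 0.192); the cluster is the binomial expansion (p + q)^2.
P(M) = 0.808^2 = 0.652864
P(M+2) = 2 × 0.808^1 × 0.192^1 = 0.310272
P(M+4) = 0.192^2 = 0.036864
The M peak is largest (0.652864); scaling to 100 gives 100.0 : 47.5 : 5.6.

100.0 : 47.5 : 5.6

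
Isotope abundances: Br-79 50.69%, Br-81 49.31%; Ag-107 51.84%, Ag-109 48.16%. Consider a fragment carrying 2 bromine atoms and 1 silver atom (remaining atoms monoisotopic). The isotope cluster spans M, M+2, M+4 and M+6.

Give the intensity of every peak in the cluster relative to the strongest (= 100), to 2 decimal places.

34.79 : 100.00 : 95.80 : 30.58

Bromine pattern (n=2): 0.25694761 : 0.49990478 : 0.24314761
Silver pattern (n=1): 0.5184 : 0.4816
Convolve the two distributions (both contribute in 2-u steps):
  M: 0.25694761×0.5184 = 0.133202
  M+2: 0.25694761×0.4816 + 0.49990478×0.5184 = 0.382897
  M+4: 0.49990478×0.4816 + 0.24314761×0.5184 = 0.366802
  M+6: 0.24314761×0.4816 = 0.117100
Scale to base peak (0.382897) = 100: 34.79 : 100.00 : 95.80 : 30.58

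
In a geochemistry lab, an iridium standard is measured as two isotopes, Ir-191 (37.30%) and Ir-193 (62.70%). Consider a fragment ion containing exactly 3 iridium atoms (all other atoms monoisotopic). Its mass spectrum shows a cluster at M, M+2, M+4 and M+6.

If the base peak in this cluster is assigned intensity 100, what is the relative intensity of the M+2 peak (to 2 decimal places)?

59.49

(0.3730 + 0.6270)^3 gives M 0.0519, M+2 0.2617, M+4 0.4399, M+6 0.2465; the largest is M+4.
P(M+4) = C(3,2) × 0.3730^1 × 0.6270^2 = 3 × 0.3730 × 0.393129 = 0.439911 (base)
P(M+2) = C(3,1) × 0.3730^2 × 0.6270^1 = 3 × 0.139129 × 0.6270 = 0.261702
Relative intensity = 0.261702 / 0.439911 × 100 = 59.49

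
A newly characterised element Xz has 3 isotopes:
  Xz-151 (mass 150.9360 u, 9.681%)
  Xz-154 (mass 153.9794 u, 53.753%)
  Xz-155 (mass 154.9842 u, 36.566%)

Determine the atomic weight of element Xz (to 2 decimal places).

154.05 u

Ar = Σ fᵢ·mᵢ = 0.09681 × 150.9360 + 0.53753 × 153.9794 + 0.36566 × 154.9842
= 14.61211 + 82.76855 + 56.67152 = 154.05218 u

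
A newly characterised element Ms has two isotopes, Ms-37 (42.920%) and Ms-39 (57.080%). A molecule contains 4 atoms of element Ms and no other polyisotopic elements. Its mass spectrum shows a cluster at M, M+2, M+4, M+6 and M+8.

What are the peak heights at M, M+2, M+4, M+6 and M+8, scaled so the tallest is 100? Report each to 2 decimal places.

The 4 Ms atoms are independent, so intensities follow the terms of (0.42920 + 0.57080)^4.
P(M) = 0.42920^4 = 0.033934
P(M+2) = 4 × 0.42920^3 × 0.57080^1 = 0.180519
P(M+4) = 6 × 0.42920^2 × 0.57080^2 = 0.360113
P(M+6) = 4 × 0.42920^1 × 0.57080^3 = 0.319280
P(M+8) = 0.57080^4 = 0.106154
The M+4 peak is largest (0.360113); scaling to 100 gives 9.42 : 50.13 : 100.00 : 88.66 : 29.48.

9.42 : 50.13 : 100.00 : 88.66 : 29.48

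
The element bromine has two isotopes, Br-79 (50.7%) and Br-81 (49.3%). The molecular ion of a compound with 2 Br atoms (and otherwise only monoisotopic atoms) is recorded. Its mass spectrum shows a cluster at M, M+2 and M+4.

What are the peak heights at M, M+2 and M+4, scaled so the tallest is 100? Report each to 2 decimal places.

51.42 : 100.00 : 48.62

Each Br atom is independently Br-79 (p = 0.507) or Br-81 (q = 0.493); the cluster is the binomial expansion (p + q)^2.
P(M) = 0.507^2 = 0.257049
P(M+2) = 2 × 0.507^1 × 0.493^1 = 0.499902
P(M+4) = 0.493^2 = 0.243049
The M+2 peak is largest (0.499902); scaling to 100 gives 51.42 : 100.00 : 48.62.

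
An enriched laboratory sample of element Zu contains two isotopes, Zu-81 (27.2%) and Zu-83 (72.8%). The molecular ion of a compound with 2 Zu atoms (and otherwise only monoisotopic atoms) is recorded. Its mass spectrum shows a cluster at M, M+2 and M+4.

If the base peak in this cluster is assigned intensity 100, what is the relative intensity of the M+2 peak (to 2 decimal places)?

74.73

Term probabilities: M 0.0740, M+2 0.3960, M+4 0.5300. Base peak = M+4.
P(M+4) = C(2,2) × 0.272^0 × 0.728^2 = 1 × 1.0000 × 0.529984 = 0.529984 (base)
P(M+2) = C(2,1) × 0.272^1 × 0.728^1 = 2 × 0.2720 × 0.7280 = 0.396032
Relative intensity = 0.396032 / 0.529984 × 100 = 74.73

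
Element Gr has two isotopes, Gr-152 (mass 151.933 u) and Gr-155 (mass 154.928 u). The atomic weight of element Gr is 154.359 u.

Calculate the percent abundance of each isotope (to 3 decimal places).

Writing the weighted mean with unknown fraction x of Gr-152:
151.933·x + 154.928·(1 − x) = 154.359
(151.933 − 154.928)·x = 154.359 − 154.928
x = -0.569 / -2.995 = 0.18998 → 18.998% Gr-152, 81.002% Gr-155.

Gr-152: 18.998%, Gr-155: 81.002%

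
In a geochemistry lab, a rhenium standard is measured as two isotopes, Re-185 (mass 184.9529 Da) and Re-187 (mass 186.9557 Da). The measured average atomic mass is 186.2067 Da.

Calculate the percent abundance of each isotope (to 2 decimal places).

Re-185: 37.40%, Re-187: 62.60%

Let x be the fractional abundance of Re-185; then Re-187 has abundance 1 − x.
184.9529·x + 186.9557·(1 − x) = 186.2067
(184.9529 − 186.9557)·x = 186.2067 − 186.9557
x = -0.7490 / -2.0028 = 0.37398 → 37.40% Re-185, 62.60% Re-187.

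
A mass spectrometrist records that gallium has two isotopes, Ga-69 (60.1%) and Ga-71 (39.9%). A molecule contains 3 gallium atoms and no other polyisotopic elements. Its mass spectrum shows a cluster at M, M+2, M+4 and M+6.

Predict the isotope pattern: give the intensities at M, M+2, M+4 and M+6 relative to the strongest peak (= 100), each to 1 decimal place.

50.2 : 100.0 : 66.4 : 14.7

Expanding (0.601 + 0.399)^3:
P(M) = 0.601^3 = 0.217082
P(M+2) = 3 × 0.601^2 × 0.399^1 = 0.432358
P(M+4) = 3 × 0.601^1 × 0.399^2 = 0.287039
P(M+6) = 0.399^3 = 0.063521
The M+2 peak is largest (0.432358); scaling to 100 gives 50.2 : 100.0 : 66.4 : 14.7.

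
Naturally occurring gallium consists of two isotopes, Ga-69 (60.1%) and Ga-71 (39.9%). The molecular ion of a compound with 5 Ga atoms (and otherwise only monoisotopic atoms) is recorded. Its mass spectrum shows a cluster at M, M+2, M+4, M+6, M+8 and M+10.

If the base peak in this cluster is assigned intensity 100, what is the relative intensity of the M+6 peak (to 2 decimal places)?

Term probabilities: M 0.0784, M+2 0.2603, M+4 0.3456, M+6 0.2294, M+8 0.0762, M+10 0.0101. Base peak = M+4.
P(M+4) = C(5,2) × 0.601^3 × 0.399^2 = 10 × 0.2170818 × 0.159201 = 0.345596 (base)
P(M+6) = C(5,3) × 0.601^2 × 0.399^3 = 10 × 0.361201 × 0.0635212 = 0.229439
Relative intensity = 0.229439 / 0.345596 × 100 = 66.39

66.39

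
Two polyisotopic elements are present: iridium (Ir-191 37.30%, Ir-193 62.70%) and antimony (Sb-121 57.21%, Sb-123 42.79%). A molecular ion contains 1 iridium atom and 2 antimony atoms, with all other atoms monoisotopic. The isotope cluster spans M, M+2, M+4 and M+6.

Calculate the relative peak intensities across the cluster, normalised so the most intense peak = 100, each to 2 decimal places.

31.48 : 100.00 : 96.76 : 29.60

Iridium pattern (n=1): 0.3730 : 0.6270
Antimony pattern (n=2): 0.32729841 : 0.48960318 : 0.18309841
Convolve the two distributions (both contribute in 2-u steps):
  M: 0.3730×0.32729841 = 0.122082
  M+2: 0.3730×0.48960318 + 0.6270×0.32729841 = 0.387838
  M+4: 0.3730×0.18309841 + 0.6270×0.48960318 = 0.375277
  M+6: 0.6270×0.18309841 = 0.114803
Scale to base peak (0.387838) = 100: 31.48 : 100.00 : 96.76 : 29.60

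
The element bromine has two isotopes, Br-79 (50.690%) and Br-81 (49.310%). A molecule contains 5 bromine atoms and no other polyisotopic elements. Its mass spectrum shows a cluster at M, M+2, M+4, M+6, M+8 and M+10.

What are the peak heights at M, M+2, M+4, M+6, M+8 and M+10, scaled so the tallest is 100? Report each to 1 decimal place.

10.6 : 51.4 : 100.0 : 97.3 : 47.3 : 9.2

The 5 Br atoms are independent, so intensities follow the terms of (0.50690 + 0.49310)^5.
P(M) = 0.50690^5 = 0.033467
P(M+2) = 5 × 0.50690^4 × 0.49310^1 = 0.162777
P(M+4) = 10 × 0.50690^3 × 0.49310^2 = 0.316692
P(M+6) = 10 × 0.50690^2 × 0.49310^3 = 0.308070
P(M+8) = 5 × 0.50690^1 × 0.49310^4 = 0.149842
P(M+10) = 0.49310^5 = 0.029152
The M+4 peak is largest (0.316692); scaling to 100 gives 10.6 : 51.4 : 100.0 : 97.3 : 47.3 : 9.2.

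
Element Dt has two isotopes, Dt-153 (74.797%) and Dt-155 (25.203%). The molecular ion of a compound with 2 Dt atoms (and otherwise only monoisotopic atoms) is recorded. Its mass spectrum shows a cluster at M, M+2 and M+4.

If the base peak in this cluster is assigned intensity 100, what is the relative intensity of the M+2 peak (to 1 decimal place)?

Term probabilities: M 0.5595, M+2 0.3770, M+4 0.0635. Base peak = M.
P(M) = C(2,0) × 0.74797^2 × 0.25203^0 = 1 × 0.55945912 × 1.0000 = 0.559459 (base)
P(M+2) = C(2,1) × 0.74797^1 × 0.25203^1 = 2 × 0.74797 × 0.25203 = 0.377022
Relative intensity = 0.377022 / 0.559459 × 100 = 67.4

67.4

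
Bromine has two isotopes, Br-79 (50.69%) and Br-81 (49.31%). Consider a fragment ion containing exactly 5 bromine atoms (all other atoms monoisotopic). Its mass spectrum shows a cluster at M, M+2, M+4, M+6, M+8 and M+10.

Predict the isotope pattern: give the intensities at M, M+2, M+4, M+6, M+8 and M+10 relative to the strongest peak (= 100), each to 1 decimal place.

Each Br atom is independently Br-79 (p = 0.5069) or Br-81 (q = 0.4931); the cluster is the binomial expansion (p + q)^5.
P(M) = 0.5069^5 = 0.033467
P(M+2) = 5 × 0.5069^4 × 0.4931^1 = 0.162777
P(M+4) = 10 × 0.5069^3 × 0.4931^2 = 0.316692
P(M+6) = 10 × 0.5069^2 × 0.4931^3 = 0.308070
P(M+8) = 5 × 0.5069^1 × 0.4931^4 = 0.149842
P(M+10) = 0.4931^5 = 0.029152
The M+4 peak is largest (0.316692); scaling to 100 gives 10.6 : 51.4 : 100.0 : 97.3 : 47.3 : 9.2.

10.6 : 51.4 : 100.0 : 97.3 : 47.3 : 9.2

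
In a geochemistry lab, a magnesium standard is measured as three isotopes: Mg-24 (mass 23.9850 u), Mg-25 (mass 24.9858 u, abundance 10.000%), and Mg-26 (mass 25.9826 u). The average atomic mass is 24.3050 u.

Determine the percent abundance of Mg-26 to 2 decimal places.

Let x and y be the fractions of Mg-24 and Mg-26. Then x + y = 1 − 0.10000 = 0.90000 and 23.9850x + 25.9826y = 24.3050 − 0.10000×24.9858 = 21.80642.
Substituting: 23.9850x + 25.9826(0.90000 − x) = 21.80642
(23.9850 − 25.9826)x = -1.57792  ⇒  x = 0.78991, y = 0.11009
Mg-24: 78.99%, Mg-26: 11.01%.

11.01%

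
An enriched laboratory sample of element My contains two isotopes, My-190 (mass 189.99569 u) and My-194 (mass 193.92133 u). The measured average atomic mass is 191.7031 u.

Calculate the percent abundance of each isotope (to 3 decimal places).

Writing the weighted mean with unknown fraction x of My-190:
189.99569·x + 193.92133·(1 − x) = 191.7031
(189.99569 − 193.92133)·x = 191.7031 − 193.92133
x = -2.21823 / -3.92564 = 0.56506 → 56.506% My-190, 43.494% My-194.

My-190: 56.506%, My-194: 43.494%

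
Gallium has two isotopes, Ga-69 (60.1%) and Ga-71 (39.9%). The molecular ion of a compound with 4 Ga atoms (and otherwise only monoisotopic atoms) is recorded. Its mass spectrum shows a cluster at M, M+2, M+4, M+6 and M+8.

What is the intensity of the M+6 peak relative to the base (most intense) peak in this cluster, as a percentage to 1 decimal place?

(0.601 + 0.399)^4 gives M 0.1305, M+2 0.3465, M+4 0.3450, M+6 0.1527, M+8 0.0253; the largest is M+2.
P(M+2) = C(4,1) × 0.601^3 × 0.399^1 = 4 × 0.2170818 × 0.3990 = 0.346463 (base)
P(M+6) = C(4,3) × 0.601^1 × 0.399^3 = 4 × 0.6010 × 0.0635212 = 0.152705
Relative intensity = 0.152705 / 0.346463 × 100 = 44.1

44.1%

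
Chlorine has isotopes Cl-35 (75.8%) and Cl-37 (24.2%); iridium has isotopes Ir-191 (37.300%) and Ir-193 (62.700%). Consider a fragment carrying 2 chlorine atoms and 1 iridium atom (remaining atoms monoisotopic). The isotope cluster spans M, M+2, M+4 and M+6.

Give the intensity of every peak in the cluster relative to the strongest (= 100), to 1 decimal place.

43.1 : 100.0 : 50.7 : 7.4

Chlorine pattern (n=2): 0.574564 : 0.366872 : 0.058564
Iridium pattern (n=1): 0.3730 : 0.6270
Convolve the two distributions (both contribute in 2-u steps):
  M: 0.574564×0.3730 = 0.214312
  M+2: 0.574564×0.6270 + 0.366872×0.3730 = 0.497095
  M+4: 0.366872×0.6270 + 0.058564×0.3730 = 0.251873
  M+6: 0.058564×0.6270 = 0.036720
Scale to base peak (0.497095) = 100: 43.1 : 100.0 : 50.7 : 7.4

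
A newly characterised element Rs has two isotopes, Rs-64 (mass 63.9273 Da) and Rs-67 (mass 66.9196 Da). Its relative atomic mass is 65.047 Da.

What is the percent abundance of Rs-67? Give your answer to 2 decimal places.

37.42%

With x = fraction of Rs-64 (so Rs-67 is 1 − x):
63.9273·x + 66.9196·(1 − x) = 65.047
(63.9273 − 66.9196)·x = 65.047 − 66.9196
x = -1.8726 / -2.9923 = 0.62581 → 62.58% Rs-64, 37.42% Rs-67.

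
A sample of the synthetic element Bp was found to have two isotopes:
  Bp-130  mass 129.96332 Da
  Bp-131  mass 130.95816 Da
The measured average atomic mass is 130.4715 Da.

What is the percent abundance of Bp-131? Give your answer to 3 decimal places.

51.082%

Let x be the fractional abundance of Bp-130; then Bp-131 has abundance 1 − x.
129.96332·x + 130.95816·(1 − x) = 130.4715
(129.96332 − 130.95816)·x = 130.4715 − 130.95816
x = -0.48666 / -0.99484 = 0.48918 → 48.918% Bp-130, 51.082% Bp-131.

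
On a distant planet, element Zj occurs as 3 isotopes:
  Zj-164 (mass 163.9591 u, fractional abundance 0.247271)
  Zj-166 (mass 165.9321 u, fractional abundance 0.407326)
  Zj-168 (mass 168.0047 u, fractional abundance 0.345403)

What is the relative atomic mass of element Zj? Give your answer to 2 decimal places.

The abundance-weighted mean is 0.247271 × 163.9591 + 0.407326 × 165.9321 + 0.345403 × 168.0047
= 40.54233 + 67.58846 + 58.02933 = 166.16012 u

166.16 u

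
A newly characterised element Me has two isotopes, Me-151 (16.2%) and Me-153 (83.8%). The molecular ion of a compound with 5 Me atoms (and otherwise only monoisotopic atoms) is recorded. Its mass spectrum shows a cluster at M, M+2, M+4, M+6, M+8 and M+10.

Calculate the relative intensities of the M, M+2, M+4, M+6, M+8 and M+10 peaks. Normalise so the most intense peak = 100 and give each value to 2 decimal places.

Expanding (0.162 + 0.838)^5:
P(M) = 0.162^5 = 0.000112
P(M+2) = 5 × 0.162^4 × 0.838^1 = 0.002886
P(M+4) = 10 × 0.162^3 × 0.838^2 = 0.029856
P(M+6) = 10 × 0.162^2 × 0.838^3 = 0.154441
P(M+8) = 5 × 0.162^1 × 0.838^4 = 0.399449
P(M+10) = 0.838^5 = 0.413257
The M+10 peak is largest (0.413257); scaling to 100 gives 0.03 : 0.70 : 7.22 : 37.37 : 96.66 : 100.00.

0.03 : 0.70 : 7.22 : 37.37 : 96.66 : 100.00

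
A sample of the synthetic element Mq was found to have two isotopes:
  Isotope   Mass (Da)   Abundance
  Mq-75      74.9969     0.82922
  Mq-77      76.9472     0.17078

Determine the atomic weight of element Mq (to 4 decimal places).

75.3300 Da

Ar = Σ fᵢ·mᵢ = 0.82922 × 74.9969 + 0.17078 × 76.9472
= 62.18893 + 13.14104 = 75.32997 Da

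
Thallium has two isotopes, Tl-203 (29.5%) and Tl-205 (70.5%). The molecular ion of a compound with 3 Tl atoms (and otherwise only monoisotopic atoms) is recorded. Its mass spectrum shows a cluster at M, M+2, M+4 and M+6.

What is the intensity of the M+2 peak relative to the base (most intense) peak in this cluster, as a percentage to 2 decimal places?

41.84%

Binomial terms of (0.295 + 0.705)^3: M 0.0257, M+2 0.1841, M+4 0.4399, M+6 0.3504 → M+4 is the base peak.
P(M+4) = C(3,2) × 0.295^1 × 0.705^2 = 3 × 0.2950 × 0.497025 = 0.439867 (base)
P(M+2) = C(3,1) × 0.295^2 × 0.705^1 = 3 × 0.087025 × 0.7050 = 0.184058
Relative intensity = 0.184058 / 0.439867 × 100 = 41.84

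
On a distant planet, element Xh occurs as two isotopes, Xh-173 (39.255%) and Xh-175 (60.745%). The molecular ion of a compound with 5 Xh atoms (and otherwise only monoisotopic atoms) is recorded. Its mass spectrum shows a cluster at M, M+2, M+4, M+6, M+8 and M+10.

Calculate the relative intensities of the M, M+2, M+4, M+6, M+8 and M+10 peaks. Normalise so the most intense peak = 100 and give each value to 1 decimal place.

The 5 Xh atoms are independent, so intensities follow the terms of (0.39255 + 0.60745)^5.
P(M) = 0.39255^5 = 0.009321
P(M+2) = 5 × 0.39255^4 × 0.60745^1 = 0.072121
P(M+4) = 10 × 0.39255^3 × 0.60745^2 = 0.223206
P(M+6) = 10 × 0.39255^2 × 0.60745^3 = 0.345399
P(M+8) = 5 × 0.39255^1 × 0.60745^4 = 0.267243
P(M+10) = 0.60745^5 = 0.082709
The M+6 peak is largest (0.345399); scaling to 100 gives 2.7 : 20.9 : 64.6 : 100.0 : 77.4 : 23.9.

2.7 : 20.9 : 64.6 : 100.0 : 77.4 : 23.9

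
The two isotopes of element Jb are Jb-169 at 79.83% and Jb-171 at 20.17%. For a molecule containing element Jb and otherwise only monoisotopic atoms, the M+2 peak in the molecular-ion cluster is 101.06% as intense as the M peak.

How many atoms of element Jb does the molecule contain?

The M+2/M ratio from n Jb atoms is n · q/p = n · 0.2017/0.7983.
n = 1.0106 × 0.7983/0.2017 = 4.00 ≈ 4

4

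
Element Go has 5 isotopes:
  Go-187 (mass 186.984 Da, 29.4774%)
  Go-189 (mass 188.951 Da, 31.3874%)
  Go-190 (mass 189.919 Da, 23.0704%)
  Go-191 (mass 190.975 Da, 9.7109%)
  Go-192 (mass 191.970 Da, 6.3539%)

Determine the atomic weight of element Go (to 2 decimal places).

Weight each isotope mass by its fractional abundance: 0.294774 × 186.984 + 0.313874 × 188.951 + 0.230704 × 189.919 + 0.097109 × 190.975 + 0.063539 × 191.970
= 55.1180 + 59.3068 + 43.8151 + 18.5454 + 12.1976 = 188.9829 Da

188.98 Da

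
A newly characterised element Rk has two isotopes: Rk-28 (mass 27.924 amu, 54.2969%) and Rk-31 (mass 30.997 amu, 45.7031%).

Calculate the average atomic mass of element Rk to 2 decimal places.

29.33 amu

Ar = Σ fᵢ·mᵢ = 0.542969 × 27.924 + 0.457031 × 30.997
= 15.1619 + 14.1666 = 29.3285 amu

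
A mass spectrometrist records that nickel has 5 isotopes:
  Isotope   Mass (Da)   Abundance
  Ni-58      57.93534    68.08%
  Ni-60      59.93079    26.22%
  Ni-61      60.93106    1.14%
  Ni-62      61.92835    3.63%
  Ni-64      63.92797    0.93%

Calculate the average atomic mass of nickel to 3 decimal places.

58.693 Da

Weight each isotope mass by its fractional abundance: 0.6808 × 57.93534 + 0.2622 × 59.93079 + 0.0114 × 60.93106 + 0.0363 × 61.92835 + 0.0093 × 63.92797
= 39.442379 + 15.713853 + 0.694614 + 2.247999 + 0.594530 = 58.693375 Da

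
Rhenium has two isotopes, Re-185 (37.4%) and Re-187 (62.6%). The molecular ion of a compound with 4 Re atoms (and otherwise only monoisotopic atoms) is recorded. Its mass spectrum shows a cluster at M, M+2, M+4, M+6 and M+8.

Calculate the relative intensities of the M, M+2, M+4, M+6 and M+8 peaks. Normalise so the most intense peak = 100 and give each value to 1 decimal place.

The 4 Re atoms are independent, so intensities follow the terms of (0.374 + 0.626)^4.
P(M) = 0.374^4 = 0.019565
P(M+2) = 4 × 0.374^3 × 0.626^1 = 0.130993
P(M+4) = 6 × 0.374^2 × 0.626^2 = 0.328884
P(M+6) = 4 × 0.374^1 × 0.626^3 = 0.366990
P(M+8) = 0.626^4 = 0.153567
The M+6 peak is largest (0.366990); scaling to 100 gives 5.3 : 35.7 : 89.6 : 100.0 : 41.8.

5.3 : 35.7 : 89.6 : 100.0 : 41.8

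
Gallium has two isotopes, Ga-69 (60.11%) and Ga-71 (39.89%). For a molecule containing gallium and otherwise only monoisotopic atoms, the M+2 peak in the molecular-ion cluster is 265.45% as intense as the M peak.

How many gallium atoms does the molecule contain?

4

With n Ga atoms, P(M+2)/P(M) = C(n,1)·p^(n−1)q / p^n = n·q/p = n · 0.3989/0.6011.
n = 2.6545 × 0.6011/0.3989 = 4.00 ≈ 4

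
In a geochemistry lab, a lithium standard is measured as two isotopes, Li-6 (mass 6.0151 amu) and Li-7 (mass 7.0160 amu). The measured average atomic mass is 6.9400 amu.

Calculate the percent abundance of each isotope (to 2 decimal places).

Li-6: 7.59%, Li-7: 92.41%

With x = fraction of Li-6 (so Li-7 is 1 − x):
6.0151·x + 7.0160·(1 − x) = 6.9400
(6.0151 − 7.0160)·x = 6.9400 − 7.0160
x = -0.0760 / -1.0009 = 0.07593 → 7.59% Li-6, 92.41% Li-7.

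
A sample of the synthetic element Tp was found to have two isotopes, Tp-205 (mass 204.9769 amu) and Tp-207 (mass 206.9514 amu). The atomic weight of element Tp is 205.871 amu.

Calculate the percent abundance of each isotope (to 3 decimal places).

Tp-205: 54.718%, Tp-207: 45.282%

Writing the weighted mean with unknown fraction x of Tp-205:
204.9769·x + 206.9514·(1 − x) = 205.871
(204.9769 − 206.9514)·x = 205.871 − 206.9514
x = -1.0804 / -1.9745 = 0.54718 → 54.718% Tp-205, 45.282% Tp-207.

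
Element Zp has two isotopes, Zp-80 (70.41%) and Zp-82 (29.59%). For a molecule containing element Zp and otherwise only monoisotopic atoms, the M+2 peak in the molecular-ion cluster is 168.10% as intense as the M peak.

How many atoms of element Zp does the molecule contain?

4

For n independent Zp atoms, I(M+2)/I(M) = n · (abundance Zp-82) / (abundance Zp-80) = n · 0.2959/0.7041.
n = 1.6810 × 0.7041/0.2959 = 4.00 ≈ 4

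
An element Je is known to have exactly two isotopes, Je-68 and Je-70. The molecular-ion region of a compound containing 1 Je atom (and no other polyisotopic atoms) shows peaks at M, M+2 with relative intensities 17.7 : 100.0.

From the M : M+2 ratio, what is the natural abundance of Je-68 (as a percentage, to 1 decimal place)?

15.0%

Write p for the Je-68 fraction. I(M+2)/I(M) = [C(1,1)·p^0·(1−p)] / p^1 = 1·(1−p)/p = 100.0/17.7 = 5.6497
(1−p)/p = 5.6497/1 = 5.6497  ⇒  p = 1/(1 + 5.6497) = 0.1504
Je-68: 15.0%, Je-70: 85.0%.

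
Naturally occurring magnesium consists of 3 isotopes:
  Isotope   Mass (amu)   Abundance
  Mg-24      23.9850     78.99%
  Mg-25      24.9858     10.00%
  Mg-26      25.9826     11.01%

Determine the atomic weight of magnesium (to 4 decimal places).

Ar = Σ fᵢ·mᵢ = 0.7899 × 23.9850 + 0.1000 × 24.9858 + 0.1101 × 25.9826
= 18.94575 + 2.49858 + 2.86068 = 24.30501 amu

24.3050 amu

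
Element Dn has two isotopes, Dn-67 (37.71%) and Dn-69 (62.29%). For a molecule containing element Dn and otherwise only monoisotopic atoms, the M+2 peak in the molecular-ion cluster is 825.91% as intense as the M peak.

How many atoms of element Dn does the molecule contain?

5

The M+2/M ratio from n Dn atoms is n · q/p = n · 0.6229/0.3771.
n = 8.2591 × 0.3771/0.6229 = 5.00 ≈ 5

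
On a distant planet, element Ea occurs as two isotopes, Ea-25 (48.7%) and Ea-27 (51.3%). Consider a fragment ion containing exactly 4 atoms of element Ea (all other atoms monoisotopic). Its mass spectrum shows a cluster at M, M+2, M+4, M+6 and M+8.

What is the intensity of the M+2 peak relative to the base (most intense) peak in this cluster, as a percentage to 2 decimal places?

63.29%

(0.487 + 0.513)^4 gives M 0.0562, M+2 0.2370, M+4 0.3745, M+6 0.2630, M+8 0.0693; the largest is M+4.
P(M+4) = C(4,2) × 0.487^2 × 0.513^2 = 6 × 0.237169 × 0.263169 = 0.374493 (base)
P(M+2) = C(4,1) × 0.487^3 × 0.513^1 = 4 × 0.1155013 × 0.5130 = 0.237009
Relative intensity = 0.237009 / 0.374493 × 100 = 63.29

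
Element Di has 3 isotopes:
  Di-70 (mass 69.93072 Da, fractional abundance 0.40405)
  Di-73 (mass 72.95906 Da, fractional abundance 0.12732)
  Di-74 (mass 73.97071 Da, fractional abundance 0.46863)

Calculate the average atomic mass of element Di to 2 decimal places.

The abundance-weighted mean is 0.40405 × 69.93072 + 0.12732 × 72.95906 + 0.46863 × 73.97071
= 28.255507 + 9.289148 + 34.664894 = 72.209549 Da

72.21 Da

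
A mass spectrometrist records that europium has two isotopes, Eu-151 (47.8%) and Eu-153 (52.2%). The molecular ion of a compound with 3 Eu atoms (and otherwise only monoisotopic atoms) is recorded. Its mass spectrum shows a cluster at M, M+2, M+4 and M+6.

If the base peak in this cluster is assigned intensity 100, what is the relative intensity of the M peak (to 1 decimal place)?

28.0

Binomial terms of (0.478 + 0.522)^3: M 0.1092, M+2 0.3578, M+4 0.3907, M+6 0.1422 → M+4 is the base peak.
P(M+4) = C(3,2) × 0.478^1 × 0.522^2 = 3 × 0.4780 × 0.272484 = 0.390742 (base)
P(M) = C(3,0) × 0.478^3 × 0.522^0 = 1 × 0.10921535 × 1.0000 = 0.109215
Relative intensity = 0.109215 / 0.390742 × 100 = 28.0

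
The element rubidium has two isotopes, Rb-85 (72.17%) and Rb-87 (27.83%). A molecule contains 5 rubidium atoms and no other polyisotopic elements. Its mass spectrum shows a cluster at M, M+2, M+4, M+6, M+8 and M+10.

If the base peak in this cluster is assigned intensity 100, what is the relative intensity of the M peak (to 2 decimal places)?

Binomial terms of (0.7217 + 0.2783)^5: M 0.1958, M+2 0.3775, M+4 0.2911, M+6 0.1123, M+8 0.0216, M+10 0.0017 → M+2 is the base peak.
P(M+2) = C(5,1) × 0.7217^4 × 0.2783^1 = 5 × 0.27128565 × 0.2783 = 0.377494 (base)
P(M) = C(5,0) × 0.7217^5 × 0.2783^0 = 1 × 0.19578685 × 1.0000 = 0.195787
Relative intensity = 0.195787 / 0.377494 × 100 = 51.86

51.86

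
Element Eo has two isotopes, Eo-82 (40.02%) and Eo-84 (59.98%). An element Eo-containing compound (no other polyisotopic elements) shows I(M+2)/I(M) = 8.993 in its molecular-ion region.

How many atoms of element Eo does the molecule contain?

6

The M+2/M ratio from n Eo atoms is n · q/p = n · 0.5998/0.4002.
n = 8.993 × 0.4002/0.5998 = 6.00 ≈ 6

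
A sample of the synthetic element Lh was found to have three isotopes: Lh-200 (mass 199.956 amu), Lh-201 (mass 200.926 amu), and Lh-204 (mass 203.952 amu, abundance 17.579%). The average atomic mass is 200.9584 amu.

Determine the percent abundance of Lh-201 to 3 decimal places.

Let x and y be the fractions of Lh-200 and Lh-201. Then x + y = 1 − 0.17579 = 0.82421 and 199.956x + 200.926y = 200.9584 − 0.17579×203.952 = 165.10567792.
Substituting: 199.956x + 200.926(0.82421 − x) = 165.10567792
(199.956 − 200.926)x = -0.49954054  ⇒  x = 0.51499, y = 0.30922
Lh-200: 51.499%, Lh-201: 30.922%.

30.922%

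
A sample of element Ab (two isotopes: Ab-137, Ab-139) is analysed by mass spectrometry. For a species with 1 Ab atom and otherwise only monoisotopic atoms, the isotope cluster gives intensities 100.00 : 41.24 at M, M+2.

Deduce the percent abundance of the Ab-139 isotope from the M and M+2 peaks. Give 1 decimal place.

Write p for the Ab-137 fraction. I(M+2)/I(M) = [C(1,1)·p^0·(1−p)] / p^1 = 1·(1−p)/p = 41.24/100.00 = 0.4124
(1−p)/p = 0.4124/1 = 0.4124  ⇒  p = 1/(1 + 0.4124) = 0.7080
Ab-137: 70.8%, Ab-139: 29.2%.

29.2%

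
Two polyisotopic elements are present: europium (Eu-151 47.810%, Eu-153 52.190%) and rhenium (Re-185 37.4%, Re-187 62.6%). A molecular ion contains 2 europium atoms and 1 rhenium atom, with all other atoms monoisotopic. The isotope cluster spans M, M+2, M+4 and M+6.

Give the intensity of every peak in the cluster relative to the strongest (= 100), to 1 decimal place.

20.6 : 79.6 : 100.0 : 41.2

Europium pattern (n=2): 0.22857961 : 0.49904078 : 0.27237961
Rhenium pattern (n=1): 0.3740 : 0.6260
Convolve the two distributions (both contribute in 2-u steps):
  M: 0.22857961×0.3740 = 0.085489
  M+2: 0.22857961×0.6260 + 0.49904078×0.3740 = 0.329732
  M+4: 0.49904078×0.6260 + 0.27237961×0.3740 = 0.414270
  M+6: 0.27237961×0.6260 = 0.170510
Scale to base peak (0.414270) = 100: 20.6 : 79.6 : 100.0 : 41.2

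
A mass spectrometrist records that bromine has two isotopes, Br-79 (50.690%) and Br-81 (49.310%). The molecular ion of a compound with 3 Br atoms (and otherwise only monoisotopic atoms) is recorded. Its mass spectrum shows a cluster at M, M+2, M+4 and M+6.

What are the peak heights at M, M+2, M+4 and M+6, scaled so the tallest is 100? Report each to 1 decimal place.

Expanding (0.50690 + 0.49310)^3:
P(M) = 0.50690^3 = 0.130247
P(M+2) = 3 × 0.50690^2 × 0.49310^1 = 0.380103
P(M+4) = 3 × 0.50690^1 × 0.49310^2 = 0.369755
P(M+6) = 0.49310^3 = 0.119896
The M+2 peak is largest (0.380103); scaling to 100 gives 34.3 : 100.0 : 97.3 : 31.5.

34.3 : 100.0 : 97.3 : 31.5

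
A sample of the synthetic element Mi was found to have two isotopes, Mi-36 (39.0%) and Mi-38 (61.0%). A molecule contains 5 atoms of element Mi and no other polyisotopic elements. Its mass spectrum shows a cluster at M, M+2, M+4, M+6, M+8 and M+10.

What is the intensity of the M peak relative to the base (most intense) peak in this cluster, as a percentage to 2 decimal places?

2.61%

Term probabilities: M 0.0090, M+2 0.0706, M+4 0.2207, M+6 0.3452, M+8 0.2700, M+10 0.0845. Base peak = M+6.
P(M+6) = C(5,3) × 0.390^2 × 0.610^3 = 10 × 0.1521 × 0.226981 = 0.345238 (base)
P(M) = C(5,0) × 0.390^5 × 0.610^0 = 1 × 0.00902242 × 1.0000 = 0.009022
Relative intensity = 0.009022 / 0.345238 × 100 = 2.61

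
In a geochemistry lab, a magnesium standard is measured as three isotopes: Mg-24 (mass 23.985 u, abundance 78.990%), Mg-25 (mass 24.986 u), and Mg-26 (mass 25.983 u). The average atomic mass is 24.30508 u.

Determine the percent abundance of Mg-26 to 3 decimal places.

Let x and y be the fractions of Mg-25 and Mg-26. Then x + y = 1 − 0.78990 = 0.21010 and 24.986x + 25.983y = 24.30508 − 0.78990×23.985 = 5.3593285.
Substituting: 24.986x + 25.983(0.21010 − x) = 5.3593285
(24.986 − 25.983)x = -0.0996998  ⇒  x = 0.10000, y = 0.11010
Mg-25: 10.000%, Mg-26: 11.010%.

11.010%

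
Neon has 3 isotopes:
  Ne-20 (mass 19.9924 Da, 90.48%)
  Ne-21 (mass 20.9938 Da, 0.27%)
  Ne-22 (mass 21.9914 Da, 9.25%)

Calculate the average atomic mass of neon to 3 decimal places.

Weight each isotope mass by its fractional abundance: 0.9048 × 19.9924 + 0.0027 × 20.9938 + 0.0925 × 21.9914
= 18.08912 + 0.05668 + 2.03420 = 20.18000 Da

20.180 Da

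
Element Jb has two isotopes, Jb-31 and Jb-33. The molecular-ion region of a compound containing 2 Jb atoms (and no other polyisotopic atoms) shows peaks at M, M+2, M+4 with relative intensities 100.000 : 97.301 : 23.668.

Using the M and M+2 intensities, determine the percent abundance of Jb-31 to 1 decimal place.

Let p = fractional abundance of Jb-31. I(M+2)/I(M) = [C(2,1)·p^1·(1−p)] / p^2 = 2·(1−p)/p = 97.301/100.000 = 0.9730
(1−p)/p = 0.9730/2 = 0.4865  ⇒  p = 1/(1 + 0.4865) = 0.6727
Jb-31: 67.3%, Jb-33: 32.7%.

67.3%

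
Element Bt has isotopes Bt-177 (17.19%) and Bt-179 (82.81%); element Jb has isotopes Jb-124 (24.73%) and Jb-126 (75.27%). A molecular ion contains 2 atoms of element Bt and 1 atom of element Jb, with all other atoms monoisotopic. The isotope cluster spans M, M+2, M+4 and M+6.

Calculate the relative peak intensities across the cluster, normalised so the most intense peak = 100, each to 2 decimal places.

Element Bt pattern (n=2): 0.02954961 : 0.28470078 : 0.68574961
Element Jb pattern (n=1): 0.2473 : 0.7527
Convolve the two distributions (both contribute in 2-u steps):
  M: 0.02954961×0.2473 = 0.007308
  M+2: 0.02954961×0.7527 + 0.28470078×0.2473 = 0.092648
  M+4: 0.28470078×0.7527 + 0.68574961×0.2473 = 0.383880
  M+6: 0.68574961×0.7527 = 0.516164
Scale to base peak (0.516164) = 100: 1.42 : 17.95 : 74.37 : 100.00

1.42 : 17.95 : 74.37 : 100.00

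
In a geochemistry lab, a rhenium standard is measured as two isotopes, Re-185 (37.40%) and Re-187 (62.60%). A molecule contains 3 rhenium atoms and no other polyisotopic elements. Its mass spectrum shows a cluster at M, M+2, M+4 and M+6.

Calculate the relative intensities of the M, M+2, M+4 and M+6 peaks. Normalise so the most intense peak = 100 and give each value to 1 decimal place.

11.9 : 59.7 : 100.0 : 55.8

Each Re atom is independently Re-185 (p = 0.3740) or Re-187 (q = 0.6260); the cluster is the binomial expansion (p + q)^3.
P(M) = 0.3740^3 = 0.052314
P(M+2) = 3 × 0.3740^2 × 0.6260^1 = 0.262687
P(M+4) = 3 × 0.3740^1 × 0.6260^2 = 0.439685
P(M+6) = 0.6260^3 = 0.245314
The M+4 peak is largest (0.439685); scaling to 100 gives 11.9 : 59.7 : 100.0 : 55.8.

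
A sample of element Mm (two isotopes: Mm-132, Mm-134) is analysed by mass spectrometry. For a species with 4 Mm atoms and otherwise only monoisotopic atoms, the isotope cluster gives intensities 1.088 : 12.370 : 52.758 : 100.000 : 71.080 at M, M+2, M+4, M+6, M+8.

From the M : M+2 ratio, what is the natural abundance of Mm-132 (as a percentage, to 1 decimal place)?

Let p = fractional abundance of Mm-132. I(M+2)/I(M) = [C(4,1)·p^3·(1−p)] / p^4 = 4·(1−p)/p = 12.370/1.088 = 11.3695
(1−p)/p = 11.3695/4 = 2.8424  ⇒  p = 1/(1 + 2.8424) = 0.2603
Mm-132: 26.0%, Mm-134: 74.0%.

26.0%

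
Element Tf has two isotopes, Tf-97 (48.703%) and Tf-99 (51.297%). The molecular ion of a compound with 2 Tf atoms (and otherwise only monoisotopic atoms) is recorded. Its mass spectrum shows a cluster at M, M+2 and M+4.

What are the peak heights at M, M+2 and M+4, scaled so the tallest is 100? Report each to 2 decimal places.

47.47 : 100.00 : 52.66

Expanding (0.48703 + 0.51297)^2:
P(M) = 0.48703^2 = 0.237198
P(M+2) = 2 × 0.48703^1 × 0.51297^1 = 0.499664
P(M+4) = 0.51297^2 = 0.263138
The M+2 peak is largest (0.499664); scaling to 100 gives 47.47 : 100.00 : 52.66.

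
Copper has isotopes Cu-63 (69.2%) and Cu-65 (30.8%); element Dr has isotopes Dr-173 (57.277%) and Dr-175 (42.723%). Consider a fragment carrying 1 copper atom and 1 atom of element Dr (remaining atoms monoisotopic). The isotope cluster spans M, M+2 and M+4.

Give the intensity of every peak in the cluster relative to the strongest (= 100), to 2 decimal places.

Copper pattern (n=1): 0.6920 : 0.3080
Element Dr pattern (n=1): 0.57277 : 0.42723
Convolve the two distributions (both contribute in 2-u steps):
  M: 0.6920×0.57277 = 0.396357
  M+2: 0.6920×0.42723 + 0.3080×0.57277 = 0.472056
  M+4: 0.3080×0.42723 = 0.131587
Scale to base peak (0.472056) = 100: 83.96 : 100.00 : 27.88

83.96 : 100.00 : 27.88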